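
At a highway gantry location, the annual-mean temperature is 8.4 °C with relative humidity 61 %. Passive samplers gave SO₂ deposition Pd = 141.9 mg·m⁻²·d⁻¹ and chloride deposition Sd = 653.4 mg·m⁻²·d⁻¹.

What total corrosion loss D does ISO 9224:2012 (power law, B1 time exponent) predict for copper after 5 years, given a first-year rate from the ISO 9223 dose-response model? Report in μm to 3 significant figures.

D(5) = 4.02 μm

copper: T≤10 °C ⇒ hinge +0.126·(8.4−10) = -0.2016
  sulphur-dioxide contribution → 0.5745 μm/a
  chloride contribution → 0.8004 μm/a
  total first-year rate 1.375 μm/a
Power-law: D(5) = r_corr · 5^0.667
  D(5) = 1.375 × 5^0.667 = 1.375 × 2.926 = 4.022 μm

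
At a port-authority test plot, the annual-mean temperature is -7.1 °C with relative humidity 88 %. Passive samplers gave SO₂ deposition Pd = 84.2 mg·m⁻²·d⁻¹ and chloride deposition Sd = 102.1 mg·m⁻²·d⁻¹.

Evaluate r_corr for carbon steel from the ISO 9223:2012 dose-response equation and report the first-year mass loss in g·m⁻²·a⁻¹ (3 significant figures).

r_corr = 256 g·m⁻²·a⁻¹

carbon steel: temperature factor f = +0.150·(-17.1) = -2.5650
  sulphur-dioxide contribution → 7.935 μm/a
  chloride contribution → 24.66 μm/a
  total first-year rate 32.6 μm/a
Convert to mass loss: 32.6 μm/a × 7.85 g/cm³ = 255.9 g·m⁻²·a⁻¹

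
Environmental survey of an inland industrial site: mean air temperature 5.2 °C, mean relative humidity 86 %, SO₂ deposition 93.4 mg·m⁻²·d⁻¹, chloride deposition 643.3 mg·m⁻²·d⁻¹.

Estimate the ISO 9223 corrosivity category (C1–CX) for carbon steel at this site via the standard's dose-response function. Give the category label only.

carbon steel: temperature factor f = +0.150·(-4.8) = -0.7200
  sulphur-dioxide contribution → 50.92 μm/a
  chloride contribution → 118.2 μm/a
  total first-year rate 169.1 μm/a
ISO 9223 Table 2 (carbon steel): 80 < 169 ≤ 200 μm/a ⇒ C5

C5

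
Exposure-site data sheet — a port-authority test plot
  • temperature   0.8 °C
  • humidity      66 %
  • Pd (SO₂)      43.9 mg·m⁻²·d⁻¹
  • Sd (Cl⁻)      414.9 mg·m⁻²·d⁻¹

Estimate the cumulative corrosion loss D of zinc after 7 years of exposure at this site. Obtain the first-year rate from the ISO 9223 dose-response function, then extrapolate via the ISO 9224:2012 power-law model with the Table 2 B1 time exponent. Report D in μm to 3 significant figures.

D(7) = 9.66 μm

zinc: T≤10 °C ⇒ hinge +0.038·(0.8−10) = -0.3496
  sulphur-dioxide contribution → 0.9999 μm/a
  chloride contribution → 0.9865 μm/a
  ⇒ r_corr(zinc) = 1.986 μm/a
ISO 9224: D(t) = r_corr · t^b with b = 0.813 (zinc, B1)
  D(7) = 1.986 × 7^0.813 = 1.986 × 4.865 = 9.664 μm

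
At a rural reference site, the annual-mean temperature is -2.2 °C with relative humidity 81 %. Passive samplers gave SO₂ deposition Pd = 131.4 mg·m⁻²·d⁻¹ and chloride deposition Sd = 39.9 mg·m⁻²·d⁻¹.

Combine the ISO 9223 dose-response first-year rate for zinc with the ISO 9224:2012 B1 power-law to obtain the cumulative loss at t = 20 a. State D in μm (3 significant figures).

D(20) = 35.5 μm

zinc: temperature factor f = +0.038·(-12.2) = -0.4636
  sulphur-dioxide contribution → 2.881 μm/a
  chloride contribution → 0.2269 μm/a
  ⇒ r_corr(zinc) = 3.108 μm/a
Power-law: D(20) = r_corr · 20^0.813
  D(20) = 3.108 × 20^0.813 = 3.108 × 11.42 = 35.5 μm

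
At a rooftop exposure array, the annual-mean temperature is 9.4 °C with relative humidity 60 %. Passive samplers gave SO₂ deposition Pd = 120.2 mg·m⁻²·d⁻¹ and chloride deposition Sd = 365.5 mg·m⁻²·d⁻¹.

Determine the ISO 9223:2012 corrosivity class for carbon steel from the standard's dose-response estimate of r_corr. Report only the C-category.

C5

carbon steel: T≤10 °C ⇒ hinge +0.150·(9.4−10) = -0.0900
  sulphur-dioxide contribution → 64.8 μm/a
  chloride contribution → 41.76 μm/a
  total first-year rate 106.6 μm/a
ISO 9223 Table 2 (carbon steel): 80 < 107 ≤ 200 μm/a ⇒ C5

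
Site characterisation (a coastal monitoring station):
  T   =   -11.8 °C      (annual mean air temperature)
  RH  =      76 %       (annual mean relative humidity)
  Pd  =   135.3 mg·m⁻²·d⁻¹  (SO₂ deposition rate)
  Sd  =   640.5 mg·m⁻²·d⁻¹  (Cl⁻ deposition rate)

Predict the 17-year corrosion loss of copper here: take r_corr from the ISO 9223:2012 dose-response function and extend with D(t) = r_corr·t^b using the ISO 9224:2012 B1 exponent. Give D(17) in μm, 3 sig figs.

copper: T≤10 °C ⇒ hinge +0.126·(-11.8−10) = -2.7468
  sulphur-dioxide contribution → 0.1079 μm/a
  chloride contribution → 0.5077 μm/a
  total first-year rate 0.6156 μm/a
ISO 9224: D(t) = r_corr · t^b with b = 0.667 (copper, B1)
  D(17) = 0.6156 × 17^0.667 = 0.6156 × 6.618 = 4.074 μm

D(17) = 4.07 μm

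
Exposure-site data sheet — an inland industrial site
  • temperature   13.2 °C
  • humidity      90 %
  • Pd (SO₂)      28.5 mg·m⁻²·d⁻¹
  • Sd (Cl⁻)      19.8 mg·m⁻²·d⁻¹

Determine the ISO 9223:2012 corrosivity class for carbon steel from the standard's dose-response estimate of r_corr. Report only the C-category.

carbon steel: f(T) = -0.054·(T−10) [T>10 °C] = -0.1728
  SO₂ term: 1.77·28.5^0.52·exp(0.02·90-0.1728) = 51.43
  Cl⁻ term: 0.102·19.8^0.62·exp(0.033·90+0.04·13.2) = 21.46
  sum: 51.43 + 21.46 → r_corr = 72.89 μm/a
Category bounds: 50…80 μm/a bracket r_corr ⇒ C4

C4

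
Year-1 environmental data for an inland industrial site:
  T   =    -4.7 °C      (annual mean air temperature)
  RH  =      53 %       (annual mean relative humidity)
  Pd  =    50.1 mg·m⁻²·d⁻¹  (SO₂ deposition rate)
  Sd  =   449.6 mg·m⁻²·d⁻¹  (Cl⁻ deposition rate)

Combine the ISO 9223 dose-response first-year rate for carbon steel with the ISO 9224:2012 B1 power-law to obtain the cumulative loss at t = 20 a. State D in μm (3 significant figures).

carbon steel: f(T) = +0.150·(T−10) [T≤10 °C] = -2.2050
  SO₂ term: 1.77·50.1^0.52·exp(0.02·53-2.2050) = 4.311
  Sd branch = 0.102·Sd^0.62·e^(0.033·RH+0.04·T) = 21.44 μm/a
  sum: 4.311 + 21.44 → r_corr = 25.75 μm/a
Long-term exponent b (ISO 9224 Table 2, B1) = 0.523
  D(20) = 25.75 × 20^0.523 = 25.75 × 4.791 = 123.4 μm

D(20) = 123 μm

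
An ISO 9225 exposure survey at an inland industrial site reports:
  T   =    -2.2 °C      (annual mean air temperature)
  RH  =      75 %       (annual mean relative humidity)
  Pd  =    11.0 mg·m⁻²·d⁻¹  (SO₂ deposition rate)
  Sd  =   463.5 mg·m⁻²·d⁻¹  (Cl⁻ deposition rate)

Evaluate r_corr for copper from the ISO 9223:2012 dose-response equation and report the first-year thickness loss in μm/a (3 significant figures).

r_corr = 0.896 μm/a

copper: f(T) = +0.126·(T−10) [T≤10 °C] = -1.5372
  Pd branch = 0.0053·Pd^0.26·e^(0.059·RH+f) = 0.1775 μm/a
  Cl⁻ term: 0.01025·463.5^0.27·exp(0.036·75+0.049·-2.2) = 0.7183
  sum: 0.1775 + 0.7183 → r_corr = 0.8958 μm/a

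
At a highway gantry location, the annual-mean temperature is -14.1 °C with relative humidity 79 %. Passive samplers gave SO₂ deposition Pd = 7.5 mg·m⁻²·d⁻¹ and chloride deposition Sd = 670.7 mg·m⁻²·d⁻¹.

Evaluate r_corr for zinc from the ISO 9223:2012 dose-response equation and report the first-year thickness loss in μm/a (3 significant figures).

r_corr = 0.880 μm/a

zinc: temperature factor f = +0.038·(-24.1) = -0.9158
  SO₂ term: 0.0129·7.5^0.44·exp(0.046·79-0.9158) = 0.4744
  Cl⁻ term: 0.0175·670.7^0.57·exp(0.008·79+0.085·-14.1) = 0.4056
  r_corr = 0.4744 + 0.4056 = 0.88 μm/a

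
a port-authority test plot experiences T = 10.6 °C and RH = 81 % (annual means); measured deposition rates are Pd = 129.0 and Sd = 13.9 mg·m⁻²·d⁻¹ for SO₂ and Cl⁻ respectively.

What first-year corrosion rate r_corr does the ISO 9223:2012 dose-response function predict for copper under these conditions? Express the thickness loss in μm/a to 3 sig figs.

r_corr = 2.77 μm/a

copper: T>10 °C ⇒ hinge -0.080·(10.6−10) = -0.0480
  SO₂ term: 0.0053·129.0^0.26·exp(0.059·81-0.0480) = 2.127
  Sd branch = 0.01025·Sd^0.27·e^(0.036·RH+0.049·T) = 0.6476 μm/a
  r_corr = 2.127 + 0.6476 = 2.774 μm/a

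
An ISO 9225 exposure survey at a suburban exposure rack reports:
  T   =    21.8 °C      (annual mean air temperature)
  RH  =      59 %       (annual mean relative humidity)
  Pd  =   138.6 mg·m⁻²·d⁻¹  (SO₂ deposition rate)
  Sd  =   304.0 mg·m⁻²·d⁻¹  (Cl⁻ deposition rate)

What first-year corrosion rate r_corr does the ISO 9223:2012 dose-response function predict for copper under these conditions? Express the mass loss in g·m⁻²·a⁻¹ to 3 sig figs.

r_corr = 12.6 g·m⁻²·a⁻¹

copper: f(T) = -0.080·(T−10) [T>10 °C] = -0.9440
  sulphur-dioxide contribution → 0.2415 μm/a
  chloride contribution → 1.168 μm/a
  ⇒ r_corr(copper) = 1.41 μm/a
Convert to mass loss: 1.41 μm/a × 8.96 g/cm³ = 12.63 g·m⁻²·a⁻¹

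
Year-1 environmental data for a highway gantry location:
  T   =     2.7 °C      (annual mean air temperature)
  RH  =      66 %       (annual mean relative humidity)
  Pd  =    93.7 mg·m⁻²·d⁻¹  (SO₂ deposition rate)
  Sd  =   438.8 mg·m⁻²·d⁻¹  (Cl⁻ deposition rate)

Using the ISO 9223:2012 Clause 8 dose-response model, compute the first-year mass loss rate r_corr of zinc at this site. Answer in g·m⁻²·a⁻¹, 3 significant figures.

r_corr = 19.3 g·m⁻²·a⁻¹

zinc: f(T) = +0.038·(T−10) [T≤10 °C] = -0.2774
  SO₂ term: 0.0129·93.7^0.44·exp(0.046·66-0.2774) = 1.5
  Sd branch = 0.0175·Sd^0.57·e^(0.008·RH+0.085·T) = 1.197 μm/a
  r_corr = 1.5 + 1.197 = 2.697 μm/a
Convert to mass loss: 2.697 μm/a × 7.14 g/cm³ = 19.26 g·m⁻²·a⁻¹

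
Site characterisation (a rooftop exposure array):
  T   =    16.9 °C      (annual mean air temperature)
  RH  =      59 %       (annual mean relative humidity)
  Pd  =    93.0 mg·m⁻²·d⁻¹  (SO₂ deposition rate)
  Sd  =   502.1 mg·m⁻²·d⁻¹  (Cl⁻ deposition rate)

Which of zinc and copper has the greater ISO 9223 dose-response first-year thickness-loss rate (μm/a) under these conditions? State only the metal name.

zinc: temperature factor f = -0.071·(6.9) = -0.4899
  Pd branch = 0.0129·Pd^0.44·e^(0.046·RH+f) = 0.8763 μm/a
  Sd branch = 0.0175·Sd^0.57·e^(0.008·RH+0.085·T) = 4.086 μm/a
  sum: 0.8763 + 4.086 → r_corr = 4.963 μm/a
copper: temperature factor f = -0.080·(6.9) = -0.5520
  SO₂ term: 0.0053·93.0^0.26·exp(0.059·59-0.5520) = 0.3222
  Sd branch = 0.01025·Sd^0.27·e^(0.036·RH+0.049·T) = 1.052 μm/a
  sum: 0.3222 + 1.052 → r_corr = 1.374 μm/a
Ordering by μm/a: zinc (4.96) > copper (1.37)

zinc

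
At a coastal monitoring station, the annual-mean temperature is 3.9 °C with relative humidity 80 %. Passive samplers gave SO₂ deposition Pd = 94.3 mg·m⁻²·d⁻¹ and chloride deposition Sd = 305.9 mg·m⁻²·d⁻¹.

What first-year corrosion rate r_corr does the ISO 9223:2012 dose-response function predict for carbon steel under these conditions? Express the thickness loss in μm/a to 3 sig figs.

r_corr = 95.4 μm/a

carbon steel: T≤10 °C ⇒ hinge +0.150·(3.9−10) = -0.9150
  SO₂ term: 1.77·94.3^0.52·exp(0.02·80-0.9150) = 37.34
  Sd branch = 0.102·Sd^0.62·e^(0.033·RH+0.04·T) = 58.07 μm/a
  sum: 37.34 + 58.07 → r_corr = 95.41 μm/a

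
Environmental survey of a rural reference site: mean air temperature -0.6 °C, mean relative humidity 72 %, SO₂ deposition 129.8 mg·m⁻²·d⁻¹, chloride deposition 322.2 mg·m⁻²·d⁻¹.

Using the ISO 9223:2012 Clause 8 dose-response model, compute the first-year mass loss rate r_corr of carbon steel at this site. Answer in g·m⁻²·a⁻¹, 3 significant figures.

carbon steel: temperature factor f = +0.150·(-10.6) = -1.5900
  Pd branch = 1.77·Pd^0.52·e^(0.02·RH+f) = 19.13 μm/a
  Cl⁻ term: 0.102·322.2^0.62·exp(0.033·72+0.04·-0.6) = 38.47
  r_corr = 19.13 + 38.47 = 57.6 μm/a
Convert to mass loss: 57.6 μm/a × 7.85 g/cm³ = 452.1 g·m⁻²·a⁻¹

r_corr = 452 g·m⁻²·a⁻¹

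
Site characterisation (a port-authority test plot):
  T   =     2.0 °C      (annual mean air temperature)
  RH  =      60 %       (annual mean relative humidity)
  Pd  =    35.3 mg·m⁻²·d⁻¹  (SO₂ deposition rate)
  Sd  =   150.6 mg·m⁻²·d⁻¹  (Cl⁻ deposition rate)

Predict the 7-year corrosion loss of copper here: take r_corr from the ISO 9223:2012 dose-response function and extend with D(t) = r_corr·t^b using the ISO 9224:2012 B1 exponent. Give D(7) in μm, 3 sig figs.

D(7) = 2.01 μm

copper: f(T) = +0.126·(T−10) [T≤10 °C] = -1.0080
  SO₂ term: 0.0053·35.3^0.26·exp(0.059·60-1.0080) = 0.1684
  Cl⁻ term: 0.01025·150.6^0.27·exp(0.036·60+0.049·2.0) = 0.3796
  sum: 0.1684 + 0.3796 → r_corr = 0.548 μm/a
Power-law: D(7) = r_corr · 7^0.667
  D(7) = 0.548 × 7^0.667 = 0.548 × 3.662 = 2.007 μm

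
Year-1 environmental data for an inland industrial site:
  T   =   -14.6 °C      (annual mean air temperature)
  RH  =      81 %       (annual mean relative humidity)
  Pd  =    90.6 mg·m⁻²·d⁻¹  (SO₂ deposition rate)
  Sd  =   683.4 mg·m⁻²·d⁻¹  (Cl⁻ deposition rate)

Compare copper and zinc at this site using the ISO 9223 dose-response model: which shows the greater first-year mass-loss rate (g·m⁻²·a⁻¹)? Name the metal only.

zinc

copper: temperature factor f = +0.126·(-24.6) = -3.0996
  sulphur-dioxide contribution → 0.09172 μm/a
  chloride contribution → 0.5393 μm/a
  ⇒ r_corr(copper) = 0.631 μm/a
  mass loss = 0.631 μm/a × 8.96 g/cm³ = 5.654 g·m⁻²·a⁻¹
zinc: f(T) = +0.038·(T−10) [T≤10 °C] = -0.9348
  sulphur-dioxide contribution → 1.527 μm/a
  chloride contribution → 0.3993 μm/a
  ⇒ r_corr(zinc) = 1.927 μm/a
  mass loss = 1.927 μm/a × 7.14 g/cm³ = 13.76 g·m⁻²·a⁻¹
Ordering by g·m⁻²·a⁻¹: zinc (13.8) > copper (5.65)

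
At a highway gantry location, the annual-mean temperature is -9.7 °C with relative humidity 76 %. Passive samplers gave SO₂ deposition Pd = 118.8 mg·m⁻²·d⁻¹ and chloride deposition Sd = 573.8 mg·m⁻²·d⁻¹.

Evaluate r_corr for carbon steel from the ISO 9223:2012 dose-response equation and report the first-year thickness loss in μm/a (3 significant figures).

carbon steel: temperature factor f = +0.150·(-19.7) = -2.9550
  sulphur-dioxide contribution → 5.054 μm/a
  chloride contribution → 43.63 μm/a
  total first-year rate 48.68 μm/a

r_corr = 48.7 μm/a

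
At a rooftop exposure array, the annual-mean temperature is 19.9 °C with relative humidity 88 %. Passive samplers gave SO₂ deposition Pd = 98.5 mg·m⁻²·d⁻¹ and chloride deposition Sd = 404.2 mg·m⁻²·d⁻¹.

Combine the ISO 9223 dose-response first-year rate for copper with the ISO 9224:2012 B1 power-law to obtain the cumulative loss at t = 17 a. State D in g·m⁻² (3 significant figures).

D(17) = 278 g·m⁻²

copper: T>10 °C ⇒ hinge -0.080·(19.9−10) = -0.7920
  sulphur-dioxide contribution → 1.424 μm/a
  chloride contribution → 3.265 μm/a
  ⇒ r_corr(copper) = 4.688 μm/a
Power-law: D(17) = r_corr · 17^0.667
  D(17) = 4.688 × 17^0.667 = 4.688 × 6.618 = 31.03 μm
  Mass loss = 31.03 μm × 8.96 g/cm³ = 278 g·m⁻²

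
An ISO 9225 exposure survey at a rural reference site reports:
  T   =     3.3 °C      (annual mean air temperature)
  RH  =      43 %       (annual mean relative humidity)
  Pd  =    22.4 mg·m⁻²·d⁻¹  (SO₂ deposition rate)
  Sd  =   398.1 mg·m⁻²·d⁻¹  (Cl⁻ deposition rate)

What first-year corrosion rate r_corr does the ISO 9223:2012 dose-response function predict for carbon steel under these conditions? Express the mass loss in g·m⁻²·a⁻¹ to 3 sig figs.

r_corr = 215 g·m⁻²·a⁻¹

carbon steel: T≤10 °C ⇒ hinge +0.150·(3.3−10) = -1.0050
  SO₂ term: 1.77·22.4^0.52·exp(0.02·43-1.0050) = 7.711
  Sd branch = 0.102·Sd^0.62·e^(0.033·RH+0.04·T) = 19.69 μm/a
  sum: 7.711 + 19.69 → r_corr = 27.4 μm/a
Convert to mass loss: 27.4 μm/a × 7.85 g/cm³ = 215.1 g·m⁻²·a⁻¹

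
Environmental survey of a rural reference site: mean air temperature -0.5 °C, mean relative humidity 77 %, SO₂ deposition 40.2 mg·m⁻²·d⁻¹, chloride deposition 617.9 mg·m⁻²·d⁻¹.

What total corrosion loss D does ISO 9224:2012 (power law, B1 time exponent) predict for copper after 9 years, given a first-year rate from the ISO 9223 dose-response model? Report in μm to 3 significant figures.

copper: temperature factor f = +0.126·(-10.5) = -1.3230
  SO₂ term: 0.0053·40.2^0.26·exp(0.059·77-1.3230) = 0.3466
  Sd branch = 0.01025·Sd^0.27·e^(0.036·RH+0.049·T) = 0.9068 μm/a
  r_corr = 0.3466 + 0.9068 = 1.253 μm/a
Power-law: D(9) = r_corr · 9^0.667
  D(9) = 1.253 × 9^0.667 = 1.253 × 4.33 = 5.427 μm

D(9) = 5.43 μm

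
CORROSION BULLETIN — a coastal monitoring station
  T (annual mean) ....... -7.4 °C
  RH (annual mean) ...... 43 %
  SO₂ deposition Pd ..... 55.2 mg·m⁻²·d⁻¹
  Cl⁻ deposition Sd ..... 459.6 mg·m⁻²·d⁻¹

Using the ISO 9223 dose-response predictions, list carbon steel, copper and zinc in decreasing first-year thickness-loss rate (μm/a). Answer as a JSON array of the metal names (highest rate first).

["carbon steel", "zinc", "copper"]

carbon steel: temperature factor f = +0.150·(-17.4) = -2.6100
  sulphur-dioxide contribution → 2.476 μm/a
  chloride contribution → 14.03 μm/a
  ⇒ r_corr(carbon steel) = 16.5 μm/a
copper: temperature factor f = +0.126·(-17.4) = -2.1924
  sulphur-dioxide contribution → 0.02122 μm/a
  chloride contribution → 0.1755 μm/a
  total first-year rate 0.1968 μm/a
zinc: T≤10 °C ⇒ hinge +0.038·(-7.4−10) = -0.6612
  sulphur-dioxide contribution → 0.2811 μm/a
  chloride contribution → 0.4333 μm/a
  total first-year rate 0.7145 μm/a
Ordering by μm/a: carbon steel (16.5) > zinc (0.714) > copper (0.197)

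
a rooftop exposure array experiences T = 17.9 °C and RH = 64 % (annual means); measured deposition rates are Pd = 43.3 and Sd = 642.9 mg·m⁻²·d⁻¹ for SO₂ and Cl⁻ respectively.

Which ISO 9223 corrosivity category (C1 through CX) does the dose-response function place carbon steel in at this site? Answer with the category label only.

C5

carbon steel: f(T) = -0.054·(T−10) [T>10 °C] = -0.4266
  sulphur-dioxide contribution → 29.48 μm/a
  chloride contribution → 95.02 μm/a
  ⇒ r_corr(carbon steel) = 124.5 μm/a
ISO 9223 Table 2 (carbon steel): 80 < 125 ≤ 200 μm/a ⇒ C5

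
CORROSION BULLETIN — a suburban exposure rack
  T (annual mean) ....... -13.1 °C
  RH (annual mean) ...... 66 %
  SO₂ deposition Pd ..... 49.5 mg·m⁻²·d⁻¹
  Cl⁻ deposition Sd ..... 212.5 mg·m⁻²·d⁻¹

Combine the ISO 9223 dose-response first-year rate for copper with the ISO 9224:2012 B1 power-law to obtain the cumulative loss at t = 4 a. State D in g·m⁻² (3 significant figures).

D(4) = 6.46 g·m⁻²

copper: T≤10 °C ⇒ hinge +0.126·(-13.1−10) = -2.9106
  Pd branch = 0.0053·Pd^0.26·e^(0.059·RH+f) = 0.03908 μm/a
  Cl⁻ term: 0.01025·212.5^0.27·exp(0.036·66+0.049·-13.1) = 0.2467
  sum: 0.03908 + 0.2467 → r_corr = 0.2858 μm/a
Long-term exponent b (ISO 9224 Table 2, B1) = 0.667
  D(4) = 0.2858 × 4^0.667 = 0.2858 × 2.521 = 0.7205 μm
  Mass loss = 0.7205 μm × 8.96 g/cm³ = 6.456 g·m⁻²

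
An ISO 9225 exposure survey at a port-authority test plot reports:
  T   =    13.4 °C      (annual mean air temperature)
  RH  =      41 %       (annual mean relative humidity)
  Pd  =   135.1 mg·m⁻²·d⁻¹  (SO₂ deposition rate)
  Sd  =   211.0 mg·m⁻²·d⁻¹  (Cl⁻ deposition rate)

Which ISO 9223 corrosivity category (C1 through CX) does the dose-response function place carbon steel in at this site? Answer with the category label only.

C4

carbon steel: temperature factor f = -0.054·(3.4) = -0.1836
  SO₂ term: 1.77·135.1^0.52·exp(0.02·41-0.1836) = 42.88
  Cl⁻ term: 0.102·211.0^0.62·exp(0.033·41+0.04·13.4) = 18.62
  r_corr = 42.88 + 18.62 = 61.51 μm/a
Category bounds: 50…80 μm/a bracket r_corr ⇒ C4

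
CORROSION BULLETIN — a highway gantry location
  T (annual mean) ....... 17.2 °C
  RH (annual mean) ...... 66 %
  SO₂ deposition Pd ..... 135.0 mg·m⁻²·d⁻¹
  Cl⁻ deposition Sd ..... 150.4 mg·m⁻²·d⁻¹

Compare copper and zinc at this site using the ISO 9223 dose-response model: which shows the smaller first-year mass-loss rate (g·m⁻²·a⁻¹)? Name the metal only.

copper: T>10 °C ⇒ hinge -0.080·(17.2−10) = -0.5760
  sulphur-dioxide contribution → 0.5238 μm/a
  chloride contribution → 0.9919 μm/a
  ⇒ r_corr(copper) = 1.516 μm/a
  mass loss = 1.516 μm/a × 8.96 g/cm³ = 13.58 g·m⁻²·a⁻¹
zinc: T>10 °C ⇒ hinge -0.071·(17.2−10) = -0.5112
  sulphur-dioxide contribution → 1.395 μm/a
  chloride contribution → 2.23 μm/a
  ⇒ r_corr(zinc) = 3.625 μm/a
  mass loss = 3.625 μm/a × 7.14 g/cm³ = 25.88 g·m⁻²·a⁻¹
Ordering by g·m⁻²·a⁻¹: zinc (25.9) > copper (13.6)

copper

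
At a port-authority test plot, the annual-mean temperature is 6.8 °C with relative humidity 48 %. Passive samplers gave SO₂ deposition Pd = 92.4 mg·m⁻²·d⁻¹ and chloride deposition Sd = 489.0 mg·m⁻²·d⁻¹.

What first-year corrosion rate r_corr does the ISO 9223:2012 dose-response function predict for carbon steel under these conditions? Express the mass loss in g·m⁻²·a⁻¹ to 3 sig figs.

carbon steel: T≤10 °C ⇒ hinge +0.150·(6.8−10) = -0.4800
  Pd branch = 1.77·Pd^0.52·e^(0.02·RH+f) = 30.1 μm/a
  Sd branch = 0.102·Sd^0.62·e^(0.033·RH+0.04·T) = 30.34 μm/a
  r_corr = 30.1 + 30.34 = 60.44 μm/a
Convert to mass loss: 60.44 μm/a × 7.85 g/cm³ = 474.5 g·m⁻²·a⁻¹

r_corr = 474 g·m⁻²·a⁻¹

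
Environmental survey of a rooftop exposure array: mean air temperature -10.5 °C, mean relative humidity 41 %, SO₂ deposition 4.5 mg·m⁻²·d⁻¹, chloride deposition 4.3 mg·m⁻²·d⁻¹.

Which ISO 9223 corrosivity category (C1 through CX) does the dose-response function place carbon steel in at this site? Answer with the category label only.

carbon steel: f(T) = +0.150·(T−10) [T≤10 °C] = -3.0750
  SO₂ term: 1.77·4.5^0.52·exp(0.02·41-3.0750) = 0.4058
  Sd branch = 0.102·Sd^0.62·e^(0.033·RH+0.04·T) = 0.6405 μm/a
  sum: 0.4058 + 0.6405 → r_corr = 1.046 μm/a
Category bounds: 0…1.3 μm/a bracket r_corr ⇒ C1

C1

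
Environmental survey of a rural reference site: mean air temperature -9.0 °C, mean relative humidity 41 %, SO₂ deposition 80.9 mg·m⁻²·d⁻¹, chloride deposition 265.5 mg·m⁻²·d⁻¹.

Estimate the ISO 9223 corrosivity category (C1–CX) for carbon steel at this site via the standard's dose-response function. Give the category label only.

C2

carbon steel: temperature factor f = +0.150·(-19.0) = -2.8500
  SO₂ term: 1.77·80.9^0.52·exp(0.02·41-2.8500) = 2.283
  Sd branch = 0.102·Sd^0.62·e^(0.033·RH+0.04·T) = 8.765 μm/a
  r_corr = 2.283 + 8.765 = 11.05 μm/a
11 μm/a falls in (1.3, 25] for carbon steel → category C2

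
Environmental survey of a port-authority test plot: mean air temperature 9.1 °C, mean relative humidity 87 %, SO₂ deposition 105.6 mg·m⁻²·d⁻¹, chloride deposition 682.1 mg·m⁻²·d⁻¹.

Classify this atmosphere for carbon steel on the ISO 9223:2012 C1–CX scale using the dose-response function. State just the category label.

carbon steel: f(T) = +0.150·(T−10) [T≤10 °C] = -0.1350
  SO₂ term: 1.77·105.6^0.52·exp(0.02·87-0.1350) = 99.39
  Sd branch = 0.102·Sd^0.62·e^(0.033·RH+0.04·T) = 148.1 μm/a
  sum: 99.39 + 148.1 → r_corr = 247.5 μm/a
247 μm/a falls in (200, 700] for carbon steel → category CX

CX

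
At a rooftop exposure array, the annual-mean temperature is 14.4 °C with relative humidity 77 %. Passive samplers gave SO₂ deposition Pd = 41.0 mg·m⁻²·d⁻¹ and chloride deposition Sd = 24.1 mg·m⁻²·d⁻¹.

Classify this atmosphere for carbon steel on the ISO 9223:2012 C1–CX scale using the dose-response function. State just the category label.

carbon steel: T>10 °C ⇒ hinge -0.054·(14.4−10) = -0.2376
  Pd branch = 1.77·Pd^0.52·e^(0.02·RH+f) = 44.9 μm/a
  Cl⁻ term: 0.102·24.1^0.62·exp(0.033·77+0.04·14.4) = 16.56
  r_corr = 44.9 + 16.56 = 61.46 μm/a
Category bounds: 50…80 μm/a bracket r_corr ⇒ C4

C4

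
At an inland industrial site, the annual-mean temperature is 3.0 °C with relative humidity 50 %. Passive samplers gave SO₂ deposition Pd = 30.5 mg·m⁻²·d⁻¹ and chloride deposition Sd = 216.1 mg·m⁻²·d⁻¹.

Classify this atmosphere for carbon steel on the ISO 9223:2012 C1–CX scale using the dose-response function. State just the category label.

carbon steel: f(T) = +0.150·(T−10) [T≤10 °C] = -1.0500
  sulphur-dioxide contribution → 9.956 μm/a
  chloride contribution → 16.78 μm/a
  total first-year rate 26.74 μm/a
ISO 9223 Table 2 (carbon steel): 25 < 26.7 ≤ 50 μm/a ⇒ C3

C3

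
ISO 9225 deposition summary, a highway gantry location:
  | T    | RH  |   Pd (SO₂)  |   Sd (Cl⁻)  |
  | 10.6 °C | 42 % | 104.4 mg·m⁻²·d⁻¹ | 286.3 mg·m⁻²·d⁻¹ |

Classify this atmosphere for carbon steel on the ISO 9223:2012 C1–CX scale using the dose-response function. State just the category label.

C4

carbon steel: T>10 °C ⇒ hinge -0.054·(10.6−10) = -0.0324
  Pd branch = 1.77·Pd^0.52·e^(0.02·RH+f) = 44.51 μm/a
  Sd branch = 0.102·Sd^0.62·e^(0.033·RH+0.04·T) = 20.79 μm/a
  r_corr = 44.51 + 20.79 = 65.3 μm/a
ISO 9223 Table 2 (carbon steel): 50 < 65.3 ≤ 80 μm/a ⇒ C4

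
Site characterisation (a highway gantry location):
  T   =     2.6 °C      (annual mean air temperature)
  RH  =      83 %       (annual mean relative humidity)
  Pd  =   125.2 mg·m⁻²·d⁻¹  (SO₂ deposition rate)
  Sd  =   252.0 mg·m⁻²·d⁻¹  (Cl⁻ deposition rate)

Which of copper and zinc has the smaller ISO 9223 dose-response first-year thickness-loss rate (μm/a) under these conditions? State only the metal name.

copper: f(T) = +0.126·(T−10) [T≤10 °C] = -0.9324
  SO₂ term: 0.0053·125.2^0.26·exp(0.059·83-0.9324) = 0.9805
  Sd branch = 0.01025·Sd^0.27·e^(0.036·RH+0.049·T) = 1.028 μm/a
  sum: 0.9805 + 1.028 → r_corr = 2.009 μm/a
zinc: T≤10 °C ⇒ hinge +0.038·(2.6−10) = -0.2812
  Pd branch = 0.0129·Pd^0.44·e^(0.046·RH+f) = 3.711 μm/a
  Sd branch = 0.0175·Sd^0.57·e^(0.008·RH+0.085·T) = 0.9913 μm/a
  sum: 3.711 + 0.9913 → r_corr = 4.703 μm/a
Ordering by μm/a: zinc (4.7) > copper (2.01)

copper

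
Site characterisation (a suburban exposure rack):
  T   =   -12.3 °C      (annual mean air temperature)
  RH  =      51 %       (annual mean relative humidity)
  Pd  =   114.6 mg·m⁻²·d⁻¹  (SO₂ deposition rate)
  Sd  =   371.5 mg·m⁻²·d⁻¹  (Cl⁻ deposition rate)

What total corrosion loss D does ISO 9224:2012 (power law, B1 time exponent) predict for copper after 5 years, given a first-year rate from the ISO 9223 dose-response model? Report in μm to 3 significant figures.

D(5) = 0.574 μm

copper: temperature factor f = +0.126·(-22.3) = -2.8098
  sulphur-dioxide contribution → 0.02219 μm/a
  chloride contribution → 0.1739 μm/a
  ⇒ r_corr(copper) = 0.1961 μm/a
Power-law: D(5) = r_corr · 5^0.667
  D(5) = 0.1961 × 5^0.667 = 0.1961 × 2.926 = 0.5736 μm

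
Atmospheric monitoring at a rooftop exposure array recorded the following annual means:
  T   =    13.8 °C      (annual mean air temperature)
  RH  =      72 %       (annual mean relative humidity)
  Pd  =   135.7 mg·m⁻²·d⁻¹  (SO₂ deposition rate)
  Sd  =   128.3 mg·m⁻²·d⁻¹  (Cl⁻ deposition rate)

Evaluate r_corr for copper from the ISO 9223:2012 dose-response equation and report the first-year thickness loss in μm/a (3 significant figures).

copper: f(T) = -0.080·(T−10) [T>10 °C] = -0.3040
  Pd branch = 0.0053·Pd^0.26·e^(0.059·RH+f) = 0.9809 μm/a
  Sd branch = 0.01025·Sd^0.27·e^(0.036·RH+0.049·T) = 0.9984 μm/a
  r_corr = 0.9809 + 0.9984 = 1.979 μm/a

r_corr = 1.98 μm/a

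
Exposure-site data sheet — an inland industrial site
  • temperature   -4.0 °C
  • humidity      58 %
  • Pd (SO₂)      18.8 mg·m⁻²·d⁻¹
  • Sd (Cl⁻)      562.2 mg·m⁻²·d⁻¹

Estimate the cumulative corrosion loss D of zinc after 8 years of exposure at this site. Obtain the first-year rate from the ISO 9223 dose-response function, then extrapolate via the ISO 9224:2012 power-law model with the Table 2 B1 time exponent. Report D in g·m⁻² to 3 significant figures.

zinc: f(T) = +0.038·(T−10) [T≤10 °C] = -0.5320
  Pd branch = 0.0129·Pd^0.44·e^(0.046·RH+f) = 0.3971 μm/a
  Cl⁻ term: 0.0175·562.2^0.57·exp(0.008·58+0.085·-4.0) = 0.7317
  sum: 0.3971 + 0.7317 → r_corr = 1.129 μm/a
ISO 9224: D(t) = r_corr · t^b with b = 0.813 (zinc, B1)
  D(8) = 1.129 × 8^0.813 = 1.129 × 5.423 = 6.121 μm
  Mass loss = 6.121 μm × 7.14 g/cm³ = 43.7 g·m⁻²

D(8) = 43.7 g·m⁻²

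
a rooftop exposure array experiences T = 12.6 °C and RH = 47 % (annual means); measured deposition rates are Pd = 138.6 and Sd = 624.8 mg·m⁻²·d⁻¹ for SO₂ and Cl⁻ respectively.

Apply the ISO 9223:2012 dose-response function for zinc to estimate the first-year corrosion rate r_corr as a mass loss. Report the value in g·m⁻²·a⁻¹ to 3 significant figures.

r_corr = 26.7 g·m⁻²·a⁻¹

zinc: f(T) = -0.071·(T−10) [T>10 °C] = -0.1846
  sulphur-dioxide contribution → 0.8161 μm/a
  chloride contribution → 2.918 μm/a
  ⇒ r_corr(zinc) = 3.734 μm/a
Convert to mass loss: 3.734 μm/a × 7.14 g/cm³ = 26.66 g·m⁻²·a⁻¹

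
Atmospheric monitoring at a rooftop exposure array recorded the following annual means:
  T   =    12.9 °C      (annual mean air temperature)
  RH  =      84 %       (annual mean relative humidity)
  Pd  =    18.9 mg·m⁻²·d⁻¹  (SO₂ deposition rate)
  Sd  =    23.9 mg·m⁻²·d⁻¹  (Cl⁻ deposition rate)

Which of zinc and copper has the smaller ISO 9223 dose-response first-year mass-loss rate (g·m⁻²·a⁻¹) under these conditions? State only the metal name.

zinc: T>10 °C ⇒ hinge -0.071·(12.9−10) = -0.2059
  sulphur-dioxide contribution → 1.824 μm/a
  chloride contribution → 0.6263 μm/a
  total first-year rate 2.45 μm/a
  mass loss = 2.45 μm/a × 7.14 g/cm³ = 17.49 g·m⁻²·a⁻¹
copper: T>10 °C ⇒ hinge -0.080·(12.9−10) = -0.2320
  sulphur-dioxide contribution → 1.282 μm/a
  chloride contribution → 0.9348 μm/a
  total first-year rate 2.216 μm/a
  mass loss = 2.216 μm/a × 8.96 g/cm³ = 19.86 g·m⁻²·a⁻¹
Ordering by g·m⁻²·a⁻¹: copper (19.9) > zinc (17.5)

zinc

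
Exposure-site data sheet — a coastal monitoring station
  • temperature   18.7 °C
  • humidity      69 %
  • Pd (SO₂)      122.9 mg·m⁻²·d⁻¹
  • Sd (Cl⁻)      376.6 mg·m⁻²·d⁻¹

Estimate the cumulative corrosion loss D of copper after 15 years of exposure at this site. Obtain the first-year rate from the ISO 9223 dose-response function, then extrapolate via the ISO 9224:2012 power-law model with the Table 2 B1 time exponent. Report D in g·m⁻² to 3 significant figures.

D(15) = 113 g·m⁻²

copper: f(T) = -0.080·(T−10) [T>10 °C] = -0.6960
  Pd branch = 0.0053·Pd^0.26·e^(0.059·RH+f) = 0.5411 μm/a
  Sd branch = 0.01025·Sd^0.27·e^(0.036·RH+0.049·T) = 1.524 μm/a
  sum: 0.5411 + 1.524 → r_corr = 2.065 μm/a
ISO 9224: D(t) = r_corr · t^b with b = 0.667 (copper, B1)
  D(15) = 2.065 × 15^0.667 = 2.065 × 6.088 = 12.57 μm
  Mass loss = 12.57 μm × 8.96 g/cm³ = 112.6 g·m⁻²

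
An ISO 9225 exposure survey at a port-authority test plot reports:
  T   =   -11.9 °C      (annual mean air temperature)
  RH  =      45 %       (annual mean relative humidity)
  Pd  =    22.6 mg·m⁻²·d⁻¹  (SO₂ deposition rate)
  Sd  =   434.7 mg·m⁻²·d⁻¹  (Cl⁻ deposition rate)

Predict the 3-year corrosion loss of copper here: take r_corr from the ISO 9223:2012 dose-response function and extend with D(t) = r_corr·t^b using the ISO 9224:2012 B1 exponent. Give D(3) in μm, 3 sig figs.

D(3) = 0.333 μm

copper: temperature factor f = +0.126·(-21.9) = -2.7594
  sulphur-dioxide contribution → 0.01074 μm/a
  chloride contribution → 0.1491 μm/a
  total first-year rate 0.1598 μm/a
Power-law: D(3) = r_corr · 3^0.667
  D(3) = 0.1598 × 3^0.667 = 0.1598 × 2.081 = 0.3325 μm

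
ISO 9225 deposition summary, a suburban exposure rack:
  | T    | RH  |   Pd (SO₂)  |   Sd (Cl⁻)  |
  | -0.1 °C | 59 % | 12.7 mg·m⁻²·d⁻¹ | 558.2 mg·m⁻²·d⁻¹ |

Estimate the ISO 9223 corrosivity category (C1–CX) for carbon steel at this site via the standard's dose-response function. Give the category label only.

carbon steel: T≤10 °C ⇒ hinge +0.150·(-0.1−10) = -1.5150
  SO₂ term: 1.77·12.7^0.52·exp(0.02·59-1.5150) = 4.747
  Cl⁻ term: 0.102·558.2^0.62·exp(0.033·59+0.04·-0.1) = 35.93
  sum: 4.747 + 35.93 → r_corr = 40.68 μm/a
Category bounds: 25…50 μm/a bracket r_corr ⇒ C3

C3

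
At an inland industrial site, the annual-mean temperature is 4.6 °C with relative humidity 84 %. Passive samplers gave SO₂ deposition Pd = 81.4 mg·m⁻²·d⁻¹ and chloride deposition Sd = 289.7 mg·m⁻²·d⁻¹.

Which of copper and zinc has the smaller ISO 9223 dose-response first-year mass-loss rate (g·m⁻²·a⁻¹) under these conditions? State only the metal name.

copper: temperature factor f = +0.126·(-5.4) = -0.6804
  Pd branch = 0.0053·Pd^0.26·e^(0.059·RH+f) = 1.196 μm/a
  Sd branch = 0.01025·Sd^0.27·e^(0.036·RH+0.049·T) = 1.221 μm/a
  r_corr = 1.196 + 1.221 = 2.417 μm/a
  mass loss = 2.417 μm/a × 8.96 g/cm³ = 21.66 g·m⁻²·a⁻¹
zinc: T≤10 °C ⇒ hinge +0.038·(4.6−10) = -0.2052
  SO₂ term: 0.0129·81.4^0.44·exp(0.046·84-0.2052) = 3.469
  Sd branch = 0.0175·Sd^0.57·e^(0.008·RH+0.085·T) = 1.282 μm/a
  sum: 3.469 + 1.282 → r_corr = 4.752 μm/a
  mass loss = 4.752 μm/a × 7.14 g/cm³ = 33.93 g·m⁻²·a⁻¹
Ordering by g·m⁻²·a⁻¹: zinc (33.9) > copper (21.7)

copper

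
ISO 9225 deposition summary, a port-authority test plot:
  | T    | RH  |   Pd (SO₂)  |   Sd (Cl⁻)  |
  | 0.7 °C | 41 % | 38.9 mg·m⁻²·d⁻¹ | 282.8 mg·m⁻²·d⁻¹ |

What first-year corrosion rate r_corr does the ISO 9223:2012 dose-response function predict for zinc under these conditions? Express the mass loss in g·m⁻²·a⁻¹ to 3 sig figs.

r_corr = 6.73 g·m⁻²·a⁻¹

zinc: temperature factor f = +0.038·(-9.3) = -0.3534
  sulphur-dioxide contribution → 0.2991 μm/a
  chloride contribution → 0.6437 μm/a
  total first-year rate 0.9427 μm/a
Convert to mass loss: 0.9427 μm/a × 7.14 g/cm³ = 6.731 g·m⁻²·a⁻¹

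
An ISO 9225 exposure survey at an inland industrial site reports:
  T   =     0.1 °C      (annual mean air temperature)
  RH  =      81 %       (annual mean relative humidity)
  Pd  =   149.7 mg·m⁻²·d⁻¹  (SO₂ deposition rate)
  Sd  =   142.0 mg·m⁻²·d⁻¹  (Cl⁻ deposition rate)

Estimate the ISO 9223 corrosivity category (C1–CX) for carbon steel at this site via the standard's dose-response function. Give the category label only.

carbon steel: f(T) = +0.150·(T−10) [T≤10 °C] = -1.4850
  sulphur-dioxide contribution → 27.4 μm/a
  chloride contribution → 32.04 μm/a
  total first-year rate 59.43 μm/a
ISO 9223 Table 2 (carbon steel): 50 < 59.4 ≤ 80 μm/a ⇒ C4

C4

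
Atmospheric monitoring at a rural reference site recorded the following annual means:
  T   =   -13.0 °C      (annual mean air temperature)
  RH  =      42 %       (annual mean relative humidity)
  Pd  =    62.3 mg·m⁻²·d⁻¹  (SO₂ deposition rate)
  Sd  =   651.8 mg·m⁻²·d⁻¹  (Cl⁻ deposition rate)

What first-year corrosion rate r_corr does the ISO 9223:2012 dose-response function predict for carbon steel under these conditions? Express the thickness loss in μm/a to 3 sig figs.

carbon steel: T≤10 °C ⇒ hinge +0.150·(-13.0−10) = -3.4500
  Pd branch = 1.77·Pd^0.52·e^(0.02·RH+f) = 1.116 μm/a
  Sd branch = 0.102·Sd^0.62·e^(0.033·RH+0.04·T) = 13.47 μm/a
  r_corr = 1.116 + 13.47 = 14.59 μm/a

r_corr = 14.6 μm/a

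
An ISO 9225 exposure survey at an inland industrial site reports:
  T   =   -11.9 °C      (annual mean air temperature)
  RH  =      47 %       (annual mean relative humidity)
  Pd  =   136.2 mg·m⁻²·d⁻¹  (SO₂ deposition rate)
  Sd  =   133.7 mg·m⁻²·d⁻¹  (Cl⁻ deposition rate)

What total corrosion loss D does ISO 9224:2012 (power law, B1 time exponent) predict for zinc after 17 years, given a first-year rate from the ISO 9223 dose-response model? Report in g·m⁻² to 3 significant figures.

D(17) = 41.1 g·m⁻²

zinc: temperature factor f = +0.038·(-21.9) = -0.8322
  Pd branch = 0.0129·Pd^0.44·e^(0.046·RH+f) = 0.4238 μm/a
  Sd branch = 0.0175·Sd^0.57·e^(0.008·RH+0.085·T) = 0.151 μm/a
  sum: 0.4238 + 0.151 → r_corr = 0.5748 μm/a
Power-law: D(17) = r_corr · 17^0.813
  D(17) = 0.5748 × 17^0.813 = 0.5748 × 10.01 = 5.752 μm
  Mass loss = 5.752 μm × 7.14 g/cm³ = 41.07 g·m⁻²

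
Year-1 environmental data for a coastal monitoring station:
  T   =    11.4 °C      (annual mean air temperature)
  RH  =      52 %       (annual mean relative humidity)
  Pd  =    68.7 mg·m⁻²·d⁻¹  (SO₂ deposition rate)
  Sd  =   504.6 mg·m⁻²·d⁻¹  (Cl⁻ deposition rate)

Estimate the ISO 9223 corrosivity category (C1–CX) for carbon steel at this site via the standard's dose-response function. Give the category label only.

carbon steel: f(T) = -0.054·(T−10) [T>10 °C] = -0.0756
  Pd branch = 1.77·Pd^0.52·e^(0.02·RH+f) = 41.88 μm/a
  Cl⁻ term: 0.102·504.6^0.62·exp(0.033·52+0.04·11.4) = 42.43
  sum: 41.88 + 42.43 → r_corr = 84.32 μm/a
ISO 9223 Table 2 (carbon steel): 80 < 84.3 ≤ 200 μm/a ⇒ C5

C5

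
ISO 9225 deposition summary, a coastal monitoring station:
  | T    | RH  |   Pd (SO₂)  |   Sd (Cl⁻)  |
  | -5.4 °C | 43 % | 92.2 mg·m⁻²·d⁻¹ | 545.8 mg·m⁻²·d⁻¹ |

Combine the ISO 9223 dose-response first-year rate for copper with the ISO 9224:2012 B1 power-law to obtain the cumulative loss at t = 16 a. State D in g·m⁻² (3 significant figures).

copper: f(T) = +0.126·(T−10) [T≤10 °C] = -1.9404
  Pd branch = 0.0053·Pd^0.26·e^(0.059·RH+f) = 0.0312 μm/a
  Sd branch = 0.01025·Sd^0.27·e^(0.036·RH+0.049·T) = 0.2028 μm/a
  sum: 0.0312 + 0.2028 → r_corr = 0.234 μm/a
Long-term exponent b (ISO 9224 Table 2, B1) = 0.667
  D(16) = 0.234 × 16^0.667 = 0.234 × 6.355 = 1.487 μm
  Mass loss = 1.487 μm × 8.96 g/cm³ = 13.33 g·m⁻²

D(16) = 13.3 g·m⁻²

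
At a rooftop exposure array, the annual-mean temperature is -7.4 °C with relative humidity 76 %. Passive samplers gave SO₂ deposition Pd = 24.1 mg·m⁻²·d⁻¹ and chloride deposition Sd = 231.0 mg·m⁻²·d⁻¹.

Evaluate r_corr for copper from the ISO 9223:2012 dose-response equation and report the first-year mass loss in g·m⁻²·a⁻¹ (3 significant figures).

r_corr = 5.36 g·m⁻²·a⁻¹

copper: T≤10 °C ⇒ hinge +0.126·(-7.4−10) = -2.1924
  SO₂ term: 0.0053·24.1^0.26·exp(0.059·76-2.1924) = 0.1199
  Cl⁻ term: 0.01025·231.0^0.27·exp(0.036·76+0.049·-7.4) = 0.4782
  r_corr = 0.1199 + 0.4782 = 0.5982 μm/a
Convert to mass loss: 0.5982 μm/a × 8.96 g/cm³ = 5.359 g·m⁻²·a⁻¹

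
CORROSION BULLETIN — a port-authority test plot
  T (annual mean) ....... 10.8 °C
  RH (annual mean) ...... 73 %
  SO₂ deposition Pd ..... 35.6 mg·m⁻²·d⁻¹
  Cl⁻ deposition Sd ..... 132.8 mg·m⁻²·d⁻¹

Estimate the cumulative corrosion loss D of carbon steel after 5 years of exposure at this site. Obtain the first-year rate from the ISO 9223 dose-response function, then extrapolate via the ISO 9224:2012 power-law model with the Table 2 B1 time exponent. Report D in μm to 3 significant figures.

carbon steel: f(T) = -0.054·(T−10) [T>10 °C] = -0.0432
  Pd branch = 1.77·Pd^0.52·e^(0.02·RH+f) = 46.78 μm/a
  Sd branch = 0.102·Sd^0.62·e^(0.033·RH+0.04·T) = 36.21 μm/a
  r_corr = 46.78 + 36.21 = 82.99 μm/a
Long-term exponent b (ISO 9224 Table 2, B1) = 0.523
  D(5) = 82.99 × 5^0.523 = 82.99 × 2.32 = 192.6 μm

D(5) = 193 μm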